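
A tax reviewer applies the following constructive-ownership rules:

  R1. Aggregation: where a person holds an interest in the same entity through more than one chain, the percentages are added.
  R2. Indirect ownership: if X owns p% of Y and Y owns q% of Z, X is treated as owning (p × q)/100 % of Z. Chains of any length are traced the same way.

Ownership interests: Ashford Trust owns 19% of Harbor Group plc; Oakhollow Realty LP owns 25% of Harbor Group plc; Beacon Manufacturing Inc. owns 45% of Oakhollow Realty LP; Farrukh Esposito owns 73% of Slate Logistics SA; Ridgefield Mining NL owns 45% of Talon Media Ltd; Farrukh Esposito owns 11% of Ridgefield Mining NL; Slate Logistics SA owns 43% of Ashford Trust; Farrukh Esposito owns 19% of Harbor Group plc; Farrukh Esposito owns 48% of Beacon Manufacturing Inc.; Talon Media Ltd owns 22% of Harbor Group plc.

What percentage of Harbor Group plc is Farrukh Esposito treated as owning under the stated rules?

31.4531%

Chain via Slate Logistics SA → Ashford Trust (R2): 73% × 43% × 19% = 5.9641% of Harbor Group plc.
Chain via Beacon Manufacturing Inc. → Oakhollow Realty LP (R2): 48% × 45% × 25% = 5.4% of Harbor Group plc.
Chain via Ridgefield Mining NL → Talon Media Ltd (R2): 11% × 45% × 22% = 1.089% of Harbor Group plc.
Direct interest in Harbor Group plc: 19%.
Aggregating (R1): 5.9641% + 5.4% + 1.089% + 19% = 31.4531%.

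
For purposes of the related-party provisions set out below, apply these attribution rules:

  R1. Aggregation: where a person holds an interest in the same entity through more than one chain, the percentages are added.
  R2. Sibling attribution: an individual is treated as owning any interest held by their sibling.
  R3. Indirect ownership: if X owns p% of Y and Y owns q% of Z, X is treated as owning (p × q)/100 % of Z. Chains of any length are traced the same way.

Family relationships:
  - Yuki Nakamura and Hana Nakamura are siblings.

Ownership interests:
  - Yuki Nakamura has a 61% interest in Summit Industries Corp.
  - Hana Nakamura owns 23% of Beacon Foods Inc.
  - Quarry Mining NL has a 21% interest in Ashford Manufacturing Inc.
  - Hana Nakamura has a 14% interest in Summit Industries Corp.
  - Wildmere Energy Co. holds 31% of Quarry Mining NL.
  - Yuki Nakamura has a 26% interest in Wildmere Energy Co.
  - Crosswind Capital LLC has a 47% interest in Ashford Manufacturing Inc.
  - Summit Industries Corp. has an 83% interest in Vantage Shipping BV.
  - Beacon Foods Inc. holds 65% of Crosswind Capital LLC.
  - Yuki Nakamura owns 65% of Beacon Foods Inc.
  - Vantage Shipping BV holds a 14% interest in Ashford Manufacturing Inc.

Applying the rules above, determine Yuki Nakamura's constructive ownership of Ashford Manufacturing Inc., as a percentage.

By sibling attribution (R2), Yuki Nakamura is treated as also owning Hana Nakamura's interest in Beacon Foods Inc, giving 65% + 23% = 88%.
By sibling attribution (R2), Yuki Nakamura is treated as also owning Hana Nakamura's interest in Summit Industries Corp, giving 61% + 14% = 75%.
Chain via Wildmere Energy Co. → Quarry Mining NL (R3): 26% × 31% × 21% = 1.6926% of Ashford Manufacturing Inc.
Chain via Beacon Foods Inc. → Crosswind Capital LLC (R3): 88% × 65% × 47% = 26.884% of Ashford Manufacturing Inc.
Chain via Summit Industries Corp. → Vantage Shipping BV (R3): 75% × 83% × 14% = 8.715% of Ashford Manufacturing Inc.
Aggregating (R1): 1.6926% + 26.884% + 8.715% = 37.2916%.

37.2916%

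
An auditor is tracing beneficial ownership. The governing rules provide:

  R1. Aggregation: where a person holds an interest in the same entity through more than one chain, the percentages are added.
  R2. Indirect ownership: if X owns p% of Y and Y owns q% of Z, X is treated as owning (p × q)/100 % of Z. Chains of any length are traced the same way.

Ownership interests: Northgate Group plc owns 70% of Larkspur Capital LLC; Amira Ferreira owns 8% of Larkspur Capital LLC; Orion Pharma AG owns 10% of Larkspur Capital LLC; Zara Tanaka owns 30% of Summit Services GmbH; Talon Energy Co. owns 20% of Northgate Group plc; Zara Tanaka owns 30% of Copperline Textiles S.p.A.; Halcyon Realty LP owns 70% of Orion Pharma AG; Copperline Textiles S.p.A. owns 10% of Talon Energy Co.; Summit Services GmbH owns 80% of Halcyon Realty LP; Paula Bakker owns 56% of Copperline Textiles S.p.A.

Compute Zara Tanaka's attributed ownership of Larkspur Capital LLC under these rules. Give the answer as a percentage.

2.1%

Chain via Copperline Textiles S.p.A. → Talon Energy Co. → Northgate Group plc (R2): 30% × 10% × 20% × 70% = 0.42% of Larkspur Capital LLC.
Chain via Summit Services GmbH → Halcyon Realty LP → Orion Pharma AG (R2): 30% × 80% × 70% × 10% = 1.68% of Larkspur Capital LLC.
Aggregating (R1): 0.42% + 1.68% = 2.1%.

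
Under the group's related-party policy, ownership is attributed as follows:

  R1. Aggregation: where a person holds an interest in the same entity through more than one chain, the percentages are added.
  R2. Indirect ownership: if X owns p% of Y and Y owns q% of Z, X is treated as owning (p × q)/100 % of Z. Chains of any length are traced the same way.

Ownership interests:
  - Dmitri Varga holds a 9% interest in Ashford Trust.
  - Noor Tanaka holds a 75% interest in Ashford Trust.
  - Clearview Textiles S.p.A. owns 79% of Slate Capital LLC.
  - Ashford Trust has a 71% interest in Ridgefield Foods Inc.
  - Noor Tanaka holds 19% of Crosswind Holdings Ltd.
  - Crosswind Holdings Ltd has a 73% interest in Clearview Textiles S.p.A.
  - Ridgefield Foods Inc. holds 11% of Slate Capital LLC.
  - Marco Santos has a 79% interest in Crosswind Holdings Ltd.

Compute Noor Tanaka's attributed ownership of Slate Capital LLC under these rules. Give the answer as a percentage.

Chain via Crosswind Holdings Ltd → Clearview Textiles S.p.A. (R2): 19% × 73% × 79% = 10.9573% of Slate Capital LLC.
Chain via Ashford Trust → Ridgefield Foods Inc. (R2): 75% × 71% × 11% = 5.8575% of Slate Capital LLC.
Aggregating (R1): 10.9573% + 5.8575% = 16.8148%.

16.8148%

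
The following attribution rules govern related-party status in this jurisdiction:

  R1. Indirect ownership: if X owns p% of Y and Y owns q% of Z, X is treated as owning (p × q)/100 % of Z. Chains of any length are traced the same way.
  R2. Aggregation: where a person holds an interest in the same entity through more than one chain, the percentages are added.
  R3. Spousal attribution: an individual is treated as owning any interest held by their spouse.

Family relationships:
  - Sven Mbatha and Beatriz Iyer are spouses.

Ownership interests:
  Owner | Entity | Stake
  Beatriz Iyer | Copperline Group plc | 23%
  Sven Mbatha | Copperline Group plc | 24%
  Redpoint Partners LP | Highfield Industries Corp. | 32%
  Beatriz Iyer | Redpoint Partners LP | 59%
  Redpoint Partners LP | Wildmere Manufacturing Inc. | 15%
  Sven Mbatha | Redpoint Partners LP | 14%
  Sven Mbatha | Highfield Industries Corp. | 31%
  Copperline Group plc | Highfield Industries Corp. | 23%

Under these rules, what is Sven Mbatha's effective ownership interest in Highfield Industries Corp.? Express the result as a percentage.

By spousal attribution (R3), Sven Mbatha is treated as also owning Beatriz Iyer's interest in Redpoint Partners LP, giving 14% + 59% = 73%.
By spousal attribution (R3), Sven Mbatha is treated as also owning Beatriz Iyer's interest in Copperline Group plc, giving 24% + 23% = 47%.
Chain via Redpoint Partners LP (R1): 73% × 32% = 23.36% of Highfield Industries Corp.
Chain via Copperline Group plc (R1): 47% × 23% = 10.81% of Highfield Industries Corp.
Direct interest in Highfield Industries Corp: 31%.
Aggregating (R2): 23.36% + 10.81% + 31% = 65.17%.

65.17%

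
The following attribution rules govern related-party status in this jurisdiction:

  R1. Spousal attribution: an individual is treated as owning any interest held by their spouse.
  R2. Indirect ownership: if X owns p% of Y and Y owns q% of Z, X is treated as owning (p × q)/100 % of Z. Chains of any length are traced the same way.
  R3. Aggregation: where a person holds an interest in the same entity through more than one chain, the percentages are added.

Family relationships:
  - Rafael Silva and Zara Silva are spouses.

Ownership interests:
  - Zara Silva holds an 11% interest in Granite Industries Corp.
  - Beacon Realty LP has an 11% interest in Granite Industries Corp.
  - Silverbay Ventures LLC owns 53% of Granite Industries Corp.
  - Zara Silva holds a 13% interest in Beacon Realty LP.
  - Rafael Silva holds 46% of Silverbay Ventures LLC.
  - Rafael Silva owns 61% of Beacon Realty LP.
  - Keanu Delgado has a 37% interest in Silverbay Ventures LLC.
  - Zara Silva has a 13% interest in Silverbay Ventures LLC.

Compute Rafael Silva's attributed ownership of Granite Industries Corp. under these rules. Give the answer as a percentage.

By spousal attribution (R1), Rafael Silva is treated as also owning Zara Silva's interest in Silverbay Ventures LLC, giving 46% + 13% = 59%.
By spousal attribution (R1), Rafael Silva is treated as also owning Zara Silva's interest in Beacon Realty LP, giving 61% + 13% = 74%.
By spousal attribution (R1), Rafael Silva is treated as owning Zara Silva's 11% interest in Granite Industries Corp.
Chain via Silverbay Ventures LLC (R2): 59% × 53% = 31.27% of Granite Industries Corp.
Chain via Beacon Realty LP (R2): 74% × 11% = 8.14% of Granite Industries Corp.
Direct interest in Granite Industries Corp: 11%.
Aggregating (R3): 31.27% + 8.14% + 11% = 50.41%.

50.41%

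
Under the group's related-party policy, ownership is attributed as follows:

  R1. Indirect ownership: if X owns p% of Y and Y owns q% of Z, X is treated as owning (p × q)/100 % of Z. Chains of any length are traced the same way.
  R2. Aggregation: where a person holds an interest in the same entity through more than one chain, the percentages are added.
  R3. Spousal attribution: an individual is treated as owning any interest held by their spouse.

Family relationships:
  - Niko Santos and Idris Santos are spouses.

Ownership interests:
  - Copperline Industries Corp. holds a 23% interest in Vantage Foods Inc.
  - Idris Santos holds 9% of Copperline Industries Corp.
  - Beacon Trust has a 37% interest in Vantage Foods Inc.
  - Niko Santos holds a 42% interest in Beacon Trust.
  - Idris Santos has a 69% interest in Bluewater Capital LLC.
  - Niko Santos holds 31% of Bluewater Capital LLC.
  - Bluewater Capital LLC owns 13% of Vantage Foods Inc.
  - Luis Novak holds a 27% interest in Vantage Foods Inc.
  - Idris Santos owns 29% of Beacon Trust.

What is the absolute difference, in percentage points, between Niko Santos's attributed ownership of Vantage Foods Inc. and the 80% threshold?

By spousal attribution (R3), Niko Santos is treated as also owning Idris Santos's interest in Beacon Trust, giving 42% + 29% = 71%.
By spousal attribution (R3), Niko Santos is treated as also owning Idris Santos's interest in Bluewater Capital LLC, giving 31% + 69% = 100%.
By spousal attribution (R3), Niko Santos is treated as owning Idris Santos's 9% interest in Copperline Industries Corp.
Chain via Beacon Trust (R1): 71% × 37% = 26.27% of Vantage Foods Inc.
Chain via Bluewater Capital LLC (R1): 100% × 13% = 13% of Vantage Foods Inc.
Chain via Copperline Industries Corp. (R1): 9% × 23% = 2.07% of Vantage Foods Inc.
Aggregating (R2): 26.27% + 13% + 2.07% = 41.34%.
41.34% falls short of the 80% threshold by 38.66 percentage points.

38.66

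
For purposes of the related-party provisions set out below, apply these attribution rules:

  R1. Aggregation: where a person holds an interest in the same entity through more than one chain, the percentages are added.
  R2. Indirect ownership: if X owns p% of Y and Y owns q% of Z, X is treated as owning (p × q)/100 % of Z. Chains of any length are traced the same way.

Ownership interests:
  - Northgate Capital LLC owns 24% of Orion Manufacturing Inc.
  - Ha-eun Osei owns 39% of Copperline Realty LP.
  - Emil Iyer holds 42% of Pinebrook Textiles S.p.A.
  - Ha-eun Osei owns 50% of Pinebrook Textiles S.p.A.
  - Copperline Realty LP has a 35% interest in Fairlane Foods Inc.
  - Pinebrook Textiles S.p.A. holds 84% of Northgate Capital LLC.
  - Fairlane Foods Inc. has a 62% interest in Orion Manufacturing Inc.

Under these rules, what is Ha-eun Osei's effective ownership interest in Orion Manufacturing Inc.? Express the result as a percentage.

18.543%

Chain via Copperline Realty LP → Fairlane Foods Inc. (R2): 39% × 35% × 62% = 8.463% of Orion Manufacturing Inc.
Chain via Pinebrook Textiles S.p.A. → Northgate Capital LLC (R2): 50% × 84% × 24% = 10.08% of Orion Manufacturing Inc.
Aggregating (R1): 8.463% + 10.08% = 18.543%.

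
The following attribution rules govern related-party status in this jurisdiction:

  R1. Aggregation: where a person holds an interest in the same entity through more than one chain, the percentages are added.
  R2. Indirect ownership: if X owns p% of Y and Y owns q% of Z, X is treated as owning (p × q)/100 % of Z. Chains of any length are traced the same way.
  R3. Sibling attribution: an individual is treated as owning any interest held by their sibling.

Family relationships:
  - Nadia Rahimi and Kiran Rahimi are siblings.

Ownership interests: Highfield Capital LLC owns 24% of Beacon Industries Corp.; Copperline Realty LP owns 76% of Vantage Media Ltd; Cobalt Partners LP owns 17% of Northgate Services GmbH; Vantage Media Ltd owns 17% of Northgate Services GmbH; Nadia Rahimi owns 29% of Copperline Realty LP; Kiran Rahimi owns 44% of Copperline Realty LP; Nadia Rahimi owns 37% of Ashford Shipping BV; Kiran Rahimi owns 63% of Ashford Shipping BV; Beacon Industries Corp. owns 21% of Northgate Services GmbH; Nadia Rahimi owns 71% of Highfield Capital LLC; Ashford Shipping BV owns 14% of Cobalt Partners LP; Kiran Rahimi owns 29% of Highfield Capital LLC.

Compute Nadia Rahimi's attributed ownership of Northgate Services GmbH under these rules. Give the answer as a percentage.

16.8516%

By sibling attribution (R3), Nadia Rahimi is treated as also owning Kiran Rahimi's interest in Copperline Realty LP, giving 29% + 44% = 73%.
By sibling attribution (R3), Nadia Rahimi is treated as also owning Kiran Rahimi's interest in Highfield Capital LLC, giving 71% + 29% = 100%.
By sibling attribution (R3), Nadia Rahimi is treated as also owning Kiran Rahimi's interest in Ashford Shipping BV, giving 37% + 63% = 100%.
Chain via Copperline Realty LP → Vantage Media Ltd (R2): 73% × 76% × 17% = 9.4316% of Northgate Services GmbH.
Chain via Highfield Capital LLC → Beacon Industries Corp. (R2): 100% × 24% × 21% = 5.04% of Northgate Services GmbH.
Chain via Ashford Shipping BV → Cobalt Partners LP (R2): 100% × 14% × 17% = 2.38% of Northgate Services GmbH.
Aggregating (R1): 9.4316% + 5.04% + 2.38% = 16.8516%.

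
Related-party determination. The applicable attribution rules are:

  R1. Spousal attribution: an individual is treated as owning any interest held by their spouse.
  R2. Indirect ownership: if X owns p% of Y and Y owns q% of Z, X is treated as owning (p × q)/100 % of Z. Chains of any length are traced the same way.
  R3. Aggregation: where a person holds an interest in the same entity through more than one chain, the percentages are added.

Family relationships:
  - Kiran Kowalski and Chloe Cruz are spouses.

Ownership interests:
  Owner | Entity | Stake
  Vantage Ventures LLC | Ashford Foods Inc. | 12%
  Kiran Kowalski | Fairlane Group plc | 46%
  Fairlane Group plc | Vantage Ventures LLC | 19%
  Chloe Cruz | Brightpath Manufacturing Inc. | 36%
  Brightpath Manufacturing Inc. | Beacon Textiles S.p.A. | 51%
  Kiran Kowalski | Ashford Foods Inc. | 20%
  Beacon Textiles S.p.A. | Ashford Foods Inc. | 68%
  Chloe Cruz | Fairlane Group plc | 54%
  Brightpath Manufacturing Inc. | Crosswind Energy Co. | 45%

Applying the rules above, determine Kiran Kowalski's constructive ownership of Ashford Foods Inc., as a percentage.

By spousal attribution (R1), Kiran Kowalski is treated as also owning Chloe Cruz's interest in Fairlane Group plc, giving 46% + 54% = 100%.
By spousal attribution (R1), Kiran Kowalski is treated as owning Chloe Cruz's 36% interest in Brightpath Manufacturing Inc.
Chain via Fairlane Group plc → Vantage Ventures LLC (R2): 100% × 19% × 12% = 2.28% of Ashford Foods Inc.
Direct interest in Ashford Foods Inc: 20%.
Chain via Brightpath Manufacturing Inc. → Beacon Textiles S.p.A. (R2): 36% × 51% × 68% = 12.4848% of Ashford Foods Inc.
Aggregating (R3): 2.28% + 20% + 12.4848% = 34.7648%.

34.7648%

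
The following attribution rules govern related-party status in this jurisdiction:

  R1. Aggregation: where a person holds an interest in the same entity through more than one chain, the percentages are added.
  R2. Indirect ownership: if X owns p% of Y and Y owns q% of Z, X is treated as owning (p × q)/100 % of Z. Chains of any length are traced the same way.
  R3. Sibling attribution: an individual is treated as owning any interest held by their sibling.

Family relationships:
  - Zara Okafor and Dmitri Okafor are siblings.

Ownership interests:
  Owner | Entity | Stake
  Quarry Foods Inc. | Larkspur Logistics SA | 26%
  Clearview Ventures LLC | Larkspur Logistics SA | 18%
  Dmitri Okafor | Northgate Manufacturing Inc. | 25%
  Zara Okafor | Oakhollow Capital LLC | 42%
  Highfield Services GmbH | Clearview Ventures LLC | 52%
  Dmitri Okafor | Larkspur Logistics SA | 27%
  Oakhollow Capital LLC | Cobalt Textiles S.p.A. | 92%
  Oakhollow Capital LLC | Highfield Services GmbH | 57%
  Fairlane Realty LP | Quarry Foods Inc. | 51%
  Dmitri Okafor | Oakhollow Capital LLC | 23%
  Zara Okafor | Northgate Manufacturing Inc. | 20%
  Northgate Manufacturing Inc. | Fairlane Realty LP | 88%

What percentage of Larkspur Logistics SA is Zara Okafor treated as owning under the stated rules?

By sibling attribution (R3), Zara Okafor is treated as also owning Dmitri Okafor's interest in Northgate Manufacturing Inc, giving 20% + 25% = 45%.
By sibling attribution (R3), Zara Okafor is treated as also owning Dmitri Okafor's interest in Oakhollow Capital LLC, giving 42% + 23% = 65%.
By sibling attribution (R3), Zara Okafor is treated as owning Dmitri Okafor's 27% interest in Larkspur Logistics SA.
Chain via Northgate Manufacturing Inc. → Fairlane Realty LP → Quarry Foods Inc. (R2): 45% × 88% × 51% × 26% = 5.25096% of Larkspur Logistics SA.
Chain via Oakhollow Capital LLC → Highfield Services GmbH → Clearview Ventures LLC (R2): 65% × 57% × 52% × 18% = 3.46788% of Larkspur Logistics SA.
Direct interest in Larkspur Logistics SA: 27%.
Aggregating (R1): 5.25096% + 3.46788% + 27% = 35.71884%.

35.71884%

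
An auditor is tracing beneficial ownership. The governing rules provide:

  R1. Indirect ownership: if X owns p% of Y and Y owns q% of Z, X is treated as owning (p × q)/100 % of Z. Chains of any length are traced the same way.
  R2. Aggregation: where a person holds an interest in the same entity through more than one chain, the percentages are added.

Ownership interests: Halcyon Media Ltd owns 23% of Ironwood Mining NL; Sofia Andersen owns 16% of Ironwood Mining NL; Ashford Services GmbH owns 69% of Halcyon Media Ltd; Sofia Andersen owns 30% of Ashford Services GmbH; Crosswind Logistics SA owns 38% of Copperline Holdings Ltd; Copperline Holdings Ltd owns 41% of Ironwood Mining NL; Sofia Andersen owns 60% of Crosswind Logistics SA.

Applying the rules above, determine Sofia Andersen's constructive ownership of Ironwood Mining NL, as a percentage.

Chain via Crosswind Logistics SA → Copperline Holdings Ltd (R1): 60% × 38% × 41% = 9.348% of Ironwood Mining NL.
Chain via Ashford Services GmbH → Halcyon Media Ltd (R1): 30% × 69% × 23% = 4.761% of Ironwood Mining NL.
Direct interest in Ironwood Mining NL: 16%.
Aggregating (R2): 9.348% + 4.761% + 16% = 30.109%.

30.109%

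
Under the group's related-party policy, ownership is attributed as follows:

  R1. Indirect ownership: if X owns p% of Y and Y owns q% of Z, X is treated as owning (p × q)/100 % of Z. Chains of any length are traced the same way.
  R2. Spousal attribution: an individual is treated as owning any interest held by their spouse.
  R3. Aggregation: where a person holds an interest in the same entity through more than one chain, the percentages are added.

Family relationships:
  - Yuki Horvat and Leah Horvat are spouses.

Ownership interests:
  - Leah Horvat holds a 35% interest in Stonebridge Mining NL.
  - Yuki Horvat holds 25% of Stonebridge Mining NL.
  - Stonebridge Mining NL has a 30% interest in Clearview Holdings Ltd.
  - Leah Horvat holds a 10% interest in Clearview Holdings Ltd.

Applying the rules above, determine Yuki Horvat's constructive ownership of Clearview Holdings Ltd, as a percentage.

28%

By spousal attribution (R2), Yuki Horvat is treated as also owning Leah Horvat's interest in Stonebridge Mining NL, giving 25% + 35% = 60%.
By spousal attribution (R2), Yuki Horvat is treated as owning Leah Horvat's 10% interest in Clearview Holdings Ltd.
Chain via Stonebridge Mining NL (R1): 60% × 30% = 18% of Clearview Holdings Ltd.
Direct interest in Clearview Holdings Ltd: 10%.
Aggregating (R3): 18% + 10% = 28%.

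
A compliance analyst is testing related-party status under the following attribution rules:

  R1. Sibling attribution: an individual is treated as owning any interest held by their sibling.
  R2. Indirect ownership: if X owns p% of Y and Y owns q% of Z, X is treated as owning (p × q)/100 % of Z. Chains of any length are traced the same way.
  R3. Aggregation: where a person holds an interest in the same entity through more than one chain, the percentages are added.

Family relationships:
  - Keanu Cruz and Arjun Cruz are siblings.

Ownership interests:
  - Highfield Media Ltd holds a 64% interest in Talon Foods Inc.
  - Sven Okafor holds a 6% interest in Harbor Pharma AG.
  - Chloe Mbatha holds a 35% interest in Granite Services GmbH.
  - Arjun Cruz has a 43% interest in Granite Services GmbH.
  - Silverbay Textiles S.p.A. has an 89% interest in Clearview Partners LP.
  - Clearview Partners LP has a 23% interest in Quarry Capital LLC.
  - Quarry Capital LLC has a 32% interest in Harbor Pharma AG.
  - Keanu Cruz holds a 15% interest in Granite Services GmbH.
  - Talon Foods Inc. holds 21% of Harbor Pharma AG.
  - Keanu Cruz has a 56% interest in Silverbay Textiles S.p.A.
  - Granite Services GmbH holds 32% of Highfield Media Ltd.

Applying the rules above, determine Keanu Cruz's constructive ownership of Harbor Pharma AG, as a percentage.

By sibling attribution (R1), Keanu Cruz is treated as also owning Arjun Cruz's interest in Granite Services GmbH, giving 15% + 43% = 58%.
Chain via Silverbay Textiles S.p.A. → Clearview Partners LP → Quarry Capital LLC (R2): 56% × 89% × 23% × 32% = 3.668224% of Harbor Pharma AG.
Chain via Granite Services GmbH → Highfield Media Ltd → Talon Foods Inc. (R2): 58% × 32% × 64% × 21% = 2.494464% of Harbor Pharma AG.
Aggregating (R3): 3.668224% + 2.494464% = 6.162688%.

6.162688%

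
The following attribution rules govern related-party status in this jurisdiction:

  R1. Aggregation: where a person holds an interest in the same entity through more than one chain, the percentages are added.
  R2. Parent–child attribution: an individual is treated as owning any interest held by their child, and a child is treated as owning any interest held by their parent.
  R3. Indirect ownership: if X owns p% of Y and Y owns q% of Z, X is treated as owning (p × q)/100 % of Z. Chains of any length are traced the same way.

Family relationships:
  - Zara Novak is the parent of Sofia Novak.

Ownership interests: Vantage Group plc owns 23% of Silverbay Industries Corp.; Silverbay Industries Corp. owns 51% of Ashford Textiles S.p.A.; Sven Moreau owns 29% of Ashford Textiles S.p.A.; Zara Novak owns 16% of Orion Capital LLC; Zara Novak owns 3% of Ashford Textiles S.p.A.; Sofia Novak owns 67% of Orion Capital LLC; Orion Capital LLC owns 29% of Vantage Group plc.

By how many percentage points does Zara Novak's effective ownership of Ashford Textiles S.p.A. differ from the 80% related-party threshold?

By parent–child attribution (R2), Zara Novak is treated as also owning Sofia Novak's interest in Orion Capital LLC, giving 16% + 67% = 83%.
Chain via Orion Capital LLC → Vantage Group plc → Silverbay Industries Corp. (R3): 83% × 29% × 23% × 51% = 2.823411% of Ashford Textiles S.p.A.
Direct interest in Ashford Textiles S.p.A: 3%.
Aggregating (R1): 2.823411% + 3% = 5.823411%.
5.823411% falls short of the 80% threshold by 74.176589 percentage points.

74.176589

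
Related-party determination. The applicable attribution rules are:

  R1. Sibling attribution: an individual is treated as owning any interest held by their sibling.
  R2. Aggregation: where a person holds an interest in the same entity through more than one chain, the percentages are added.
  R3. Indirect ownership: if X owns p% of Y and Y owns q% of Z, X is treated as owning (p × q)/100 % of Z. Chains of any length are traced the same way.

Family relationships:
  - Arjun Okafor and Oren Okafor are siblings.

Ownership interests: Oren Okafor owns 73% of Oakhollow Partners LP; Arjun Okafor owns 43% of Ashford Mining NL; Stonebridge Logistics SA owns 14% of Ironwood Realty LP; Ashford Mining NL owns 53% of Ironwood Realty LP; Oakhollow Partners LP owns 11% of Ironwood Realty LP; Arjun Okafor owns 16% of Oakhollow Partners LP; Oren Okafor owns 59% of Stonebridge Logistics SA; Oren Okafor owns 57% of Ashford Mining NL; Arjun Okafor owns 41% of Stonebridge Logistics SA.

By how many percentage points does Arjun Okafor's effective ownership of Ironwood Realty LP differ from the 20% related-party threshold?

By sibling attribution (R1), Arjun Okafor is treated as also owning Oren Okafor's interest in Stonebridge Logistics SA, giving 41% + 59% = 100%.
By sibling attribution (R1), Arjun Okafor is treated as also owning Oren Okafor's interest in Oakhollow Partners LP, giving 16% + 73% = 89%.
By sibling attribution (R1), Arjun Okafor is treated as also owning Oren Okafor's interest in Ashford Mining NL, giving 43% + 57% = 100%.
Chain via Stonebridge Logistics SA (R3): 100% × 14% = 14% of Ironwood Realty LP.
Chain via Oakhollow Partners LP (R3): 89% × 11% = 9.79% of Ironwood Realty LP.
Chain via Ashford Mining NL (R3): 100% × 53% = 53% of Ironwood Realty LP.
Aggregating (R2): 14% + 9.79% + 53% = 76.79%.
76.79% exceeds the 20% threshold by 56.79 percentage points.

56.79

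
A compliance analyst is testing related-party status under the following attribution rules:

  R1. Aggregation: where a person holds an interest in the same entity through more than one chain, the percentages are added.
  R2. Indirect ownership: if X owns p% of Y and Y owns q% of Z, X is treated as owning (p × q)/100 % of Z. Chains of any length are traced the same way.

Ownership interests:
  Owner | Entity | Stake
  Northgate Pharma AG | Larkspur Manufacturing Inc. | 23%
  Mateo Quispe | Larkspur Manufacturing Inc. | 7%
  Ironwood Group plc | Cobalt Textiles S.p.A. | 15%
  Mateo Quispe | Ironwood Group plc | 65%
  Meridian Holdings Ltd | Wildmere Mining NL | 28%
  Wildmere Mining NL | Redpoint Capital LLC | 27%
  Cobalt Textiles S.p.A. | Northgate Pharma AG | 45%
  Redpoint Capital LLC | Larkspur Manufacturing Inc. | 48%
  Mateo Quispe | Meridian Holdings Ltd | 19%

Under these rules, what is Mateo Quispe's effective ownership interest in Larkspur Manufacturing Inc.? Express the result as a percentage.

8.698597%

Chain via Ironwood Group plc → Cobalt Textiles S.p.A. → Northgate Pharma AG (R2): 65% × 15% × 45% × 23% = 1.009125% of Larkspur Manufacturing Inc.
Chain via Meridian Holdings Ltd → Wildmere Mining NL → Redpoint Capital LLC (R2): 19% × 28% × 27% × 48% = 0.689472% of Larkspur Manufacturing Inc.
Direct interest in Larkspur Manufacturing Inc: 7%.
Aggregating (R1): 1.009125% + 0.689472% + 7% = 8.698597%.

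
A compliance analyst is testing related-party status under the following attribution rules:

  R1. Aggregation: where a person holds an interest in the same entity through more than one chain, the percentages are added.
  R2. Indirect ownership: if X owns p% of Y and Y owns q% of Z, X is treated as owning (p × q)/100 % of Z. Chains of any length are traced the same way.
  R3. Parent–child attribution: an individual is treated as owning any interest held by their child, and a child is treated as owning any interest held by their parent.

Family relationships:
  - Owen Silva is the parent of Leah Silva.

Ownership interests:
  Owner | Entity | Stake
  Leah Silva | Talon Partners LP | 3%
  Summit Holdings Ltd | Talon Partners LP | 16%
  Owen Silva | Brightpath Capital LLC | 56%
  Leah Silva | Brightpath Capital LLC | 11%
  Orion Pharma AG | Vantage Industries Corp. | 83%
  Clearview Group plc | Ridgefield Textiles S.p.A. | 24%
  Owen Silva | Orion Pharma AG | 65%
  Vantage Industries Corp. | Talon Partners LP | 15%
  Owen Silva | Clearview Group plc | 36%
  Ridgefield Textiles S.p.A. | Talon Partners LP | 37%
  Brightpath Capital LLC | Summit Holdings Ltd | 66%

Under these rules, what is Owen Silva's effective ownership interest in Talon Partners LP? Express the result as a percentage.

21.3645%

By parent–child attribution (R3), Owen Silva is treated as also owning Leah Silva's interest in Brightpath Capital LLC, giving 56% + 11% = 67%.
By parent–child attribution (R3), Owen Silva is treated as owning Leah Silva's 3% interest in Talon Partners LP.
Chain via Clearview Group plc → Ridgefield Textiles S.p.A. (R2): 36% × 24% × 37% = 3.1968% of Talon Partners LP.
Chain via Orion Pharma AG → Vantage Industries Corp. (R2): 65% × 83% × 15% = 8.0925% of Talon Partners LP.
Chain via Brightpath Capital LLC → Summit Holdings Ltd (R2): 67% × 66% × 16% = 7.0752% of Talon Partners LP.
Direct interest in Talon Partners LP: 3%.
Aggregating (R1): 3.1968% + 8.0925% + 7.0752% + 3% = 21.3645%.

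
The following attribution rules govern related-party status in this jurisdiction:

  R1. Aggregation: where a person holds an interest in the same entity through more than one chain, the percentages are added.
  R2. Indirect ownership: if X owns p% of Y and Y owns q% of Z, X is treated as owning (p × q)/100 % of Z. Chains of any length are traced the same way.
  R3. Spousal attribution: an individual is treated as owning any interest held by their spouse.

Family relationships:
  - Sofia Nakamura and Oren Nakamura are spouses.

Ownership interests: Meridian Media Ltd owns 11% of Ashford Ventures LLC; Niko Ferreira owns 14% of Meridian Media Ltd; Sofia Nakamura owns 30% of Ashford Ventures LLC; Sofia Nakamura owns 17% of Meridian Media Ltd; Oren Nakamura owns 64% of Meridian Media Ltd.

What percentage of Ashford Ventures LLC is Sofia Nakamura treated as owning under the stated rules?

38.91%

By spousal attribution (R3), Sofia Nakamura is treated as also owning Oren Nakamura's interest in Meridian Media Ltd, giving 17% + 64% = 81%.
Chain via Meridian Media Ltd (R2): 81% × 11% = 8.91% of Ashford Ventures LLC.
Direct interest in Ashford Ventures LLC: 30%.
Aggregating (R1): 8.91% + 30% = 38.91%.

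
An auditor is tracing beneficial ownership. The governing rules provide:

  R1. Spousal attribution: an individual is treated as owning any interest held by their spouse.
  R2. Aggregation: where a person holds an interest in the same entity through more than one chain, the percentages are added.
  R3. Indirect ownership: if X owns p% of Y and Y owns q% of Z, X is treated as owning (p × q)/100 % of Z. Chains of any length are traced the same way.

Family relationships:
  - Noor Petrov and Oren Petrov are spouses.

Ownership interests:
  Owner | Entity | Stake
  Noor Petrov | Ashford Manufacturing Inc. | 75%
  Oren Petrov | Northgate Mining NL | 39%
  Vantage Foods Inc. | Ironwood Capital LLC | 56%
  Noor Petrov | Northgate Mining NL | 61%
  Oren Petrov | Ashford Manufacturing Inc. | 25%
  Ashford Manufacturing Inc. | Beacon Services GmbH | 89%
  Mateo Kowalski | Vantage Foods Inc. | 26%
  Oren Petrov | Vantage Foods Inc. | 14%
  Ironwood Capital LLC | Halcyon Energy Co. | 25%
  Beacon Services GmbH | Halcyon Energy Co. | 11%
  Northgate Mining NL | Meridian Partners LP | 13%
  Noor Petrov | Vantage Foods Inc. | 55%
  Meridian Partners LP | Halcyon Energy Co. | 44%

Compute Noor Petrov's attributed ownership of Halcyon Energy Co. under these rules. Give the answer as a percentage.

25.17%

By spousal attribution (R1), Noor Petrov is treated as also owning Oren Petrov's interest in Ashford Manufacturing Inc, giving 75% + 25% = 100%.
By spousal attribution (R1), Noor Petrov is treated as also owning Oren Petrov's interest in Northgate Mining NL, giving 61% + 39% = 100%.
By spousal attribution (R1), Noor Petrov is treated as also owning Oren Petrov's interest in Vantage Foods Inc, giving 55% + 14% = 69%.
Chain via Ashford Manufacturing Inc. → Beacon Services GmbH (R3): 100% × 89% × 11% = 9.79% of Halcyon Energy Co.
Chain via Northgate Mining NL → Meridian Partners LP (R3): 100% × 13% × 44% = 5.72% of Halcyon Energy Co.
Chain via Vantage Foods Inc. → Ironwood Capital LLC (R3): 69% × 56% × 25% = 9.66% of Halcyon Energy Co.
Aggregating (R2): 9.79% + 5.72% + 9.66% = 25.17%.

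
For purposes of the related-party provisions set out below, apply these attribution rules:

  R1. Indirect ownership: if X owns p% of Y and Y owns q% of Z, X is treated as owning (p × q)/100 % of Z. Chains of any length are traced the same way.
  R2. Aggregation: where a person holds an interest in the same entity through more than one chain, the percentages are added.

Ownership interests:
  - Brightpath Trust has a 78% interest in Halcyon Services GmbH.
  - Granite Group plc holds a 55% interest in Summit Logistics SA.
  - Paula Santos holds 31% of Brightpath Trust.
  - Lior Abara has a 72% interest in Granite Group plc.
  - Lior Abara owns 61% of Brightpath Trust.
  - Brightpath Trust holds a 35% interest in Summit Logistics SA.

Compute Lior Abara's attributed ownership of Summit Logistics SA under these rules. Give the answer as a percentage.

Chain via Brightpath Trust (R1): 61% × 35% = 21.35% of Summit Logistics SA.
Chain via Granite Group plc (R1): 72% × 55% = 39.6% of Summit Logistics SA.
Aggregating (R2): 21.35% + 39.6% = 60.95%.

60.95%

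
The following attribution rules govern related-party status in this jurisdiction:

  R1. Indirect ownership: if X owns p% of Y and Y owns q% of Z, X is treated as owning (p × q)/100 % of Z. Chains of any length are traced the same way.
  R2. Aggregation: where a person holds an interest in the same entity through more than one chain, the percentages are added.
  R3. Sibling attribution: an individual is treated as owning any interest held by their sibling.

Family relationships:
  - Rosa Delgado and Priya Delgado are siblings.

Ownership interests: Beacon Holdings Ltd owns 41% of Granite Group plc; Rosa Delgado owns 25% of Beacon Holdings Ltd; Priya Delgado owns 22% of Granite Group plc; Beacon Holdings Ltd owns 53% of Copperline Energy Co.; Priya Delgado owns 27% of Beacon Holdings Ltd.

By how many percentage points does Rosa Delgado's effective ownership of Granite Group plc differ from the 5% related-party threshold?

38.32

By sibling attribution (R3), Rosa Delgado is treated as also owning Priya Delgado's interest in Beacon Holdings Ltd, giving 25% + 27% = 52%.
By sibling attribution (R3), Rosa Delgado is treated as owning Priya Delgado's 22% interest in Granite Group plc.
Chain via Beacon Holdings Ltd (R1): 52% × 41% = 21.32% of Granite Group plc.
Direct interest in Granite Group plc: 22%.
Aggregating (R2): 21.32% + 22% = 43.32%.
43.32% exceeds the 5% threshold by 38.32 percentage points.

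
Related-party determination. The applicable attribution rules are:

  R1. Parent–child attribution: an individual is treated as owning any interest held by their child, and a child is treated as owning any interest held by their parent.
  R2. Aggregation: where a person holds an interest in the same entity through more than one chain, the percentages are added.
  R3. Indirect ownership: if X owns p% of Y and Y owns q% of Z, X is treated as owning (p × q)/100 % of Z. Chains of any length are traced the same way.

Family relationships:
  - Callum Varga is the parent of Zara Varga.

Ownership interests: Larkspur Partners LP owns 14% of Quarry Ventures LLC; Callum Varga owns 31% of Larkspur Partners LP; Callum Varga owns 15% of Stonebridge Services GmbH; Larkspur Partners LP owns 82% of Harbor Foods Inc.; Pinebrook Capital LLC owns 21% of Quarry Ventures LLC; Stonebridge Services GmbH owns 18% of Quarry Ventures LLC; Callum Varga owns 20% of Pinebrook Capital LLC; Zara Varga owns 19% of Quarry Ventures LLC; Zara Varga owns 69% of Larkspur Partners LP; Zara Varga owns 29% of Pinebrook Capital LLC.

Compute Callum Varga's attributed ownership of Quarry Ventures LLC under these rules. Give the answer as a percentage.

By parent–child attribution (R1), Callum Varga is treated as also owning Zara Varga's interest in Pinebrook Capital LLC, giving 20% + 29% = 49%.
By parent–child attribution (R1), Callum Varga is treated as also owning Zara Varga's interest in Larkspur Partners LP, giving 31% + 69% = 100%.
By parent–child attribution (R1), Callum Varga is treated as owning Zara Varga's 19% interest in Quarry Ventures LLC.
Chain via Pinebrook Capital LLC (R3): 49% × 21% = 10.29% of Quarry Ventures LLC.
Chain via Stonebridge Services GmbH (R3): 15% × 18% = 2.7% of Quarry Ventures LLC.
Chain via Larkspur Partners LP (R3): 100% × 14% = 14% of Quarry Ventures LLC.
Direct interest in Quarry Ventures LLC: 19%.
Aggregating (R2): 10.29% + 2.7% + 14% + 19% = 45.99%.

45.99%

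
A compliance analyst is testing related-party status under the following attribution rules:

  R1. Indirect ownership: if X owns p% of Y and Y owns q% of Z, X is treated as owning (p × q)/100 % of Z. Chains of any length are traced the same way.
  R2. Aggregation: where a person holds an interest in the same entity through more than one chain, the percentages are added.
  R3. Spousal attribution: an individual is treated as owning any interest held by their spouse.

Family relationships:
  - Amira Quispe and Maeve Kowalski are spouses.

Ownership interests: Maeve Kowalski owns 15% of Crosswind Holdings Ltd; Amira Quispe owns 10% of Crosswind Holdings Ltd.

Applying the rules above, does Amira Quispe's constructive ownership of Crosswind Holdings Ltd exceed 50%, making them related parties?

No

By spousal attribution (R3), Amira Quispe is treated as also owning Maeve Kowalski's interest in Crosswind Holdings Ltd, giving 10% + 15% = 25%.
Direct interest in Crosswind Holdings Ltd: 25%.
25% does not exceed the 50% threshold, so Amira is not a related party to Crosswind Holdings Ltd.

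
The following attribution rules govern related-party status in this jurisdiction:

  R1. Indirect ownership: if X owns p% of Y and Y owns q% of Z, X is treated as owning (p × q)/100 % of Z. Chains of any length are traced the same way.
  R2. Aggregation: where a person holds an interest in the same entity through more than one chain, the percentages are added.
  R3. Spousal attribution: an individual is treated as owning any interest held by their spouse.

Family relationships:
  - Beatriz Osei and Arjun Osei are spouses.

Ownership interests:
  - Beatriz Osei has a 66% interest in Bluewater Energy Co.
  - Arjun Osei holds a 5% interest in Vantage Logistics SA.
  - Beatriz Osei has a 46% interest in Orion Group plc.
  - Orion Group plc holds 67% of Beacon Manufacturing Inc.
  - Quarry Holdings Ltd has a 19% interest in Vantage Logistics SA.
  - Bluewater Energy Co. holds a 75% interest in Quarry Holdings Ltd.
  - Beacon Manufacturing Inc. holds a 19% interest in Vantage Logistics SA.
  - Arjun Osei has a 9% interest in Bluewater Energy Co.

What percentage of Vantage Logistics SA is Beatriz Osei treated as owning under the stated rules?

By spousal attribution (R3), Beatriz Osei is treated as also owning Arjun Osei's interest in Bluewater Energy Co, giving 66% + 9% = 75%.
By spousal attribution (R3), Beatriz Osei is treated as owning Arjun Osei's 5% interest in Vantage Logistics SA.
Chain via Orion Group plc → Beacon Manufacturing Inc. (R1): 46% × 67% × 19% = 5.8558% of Vantage Logistics SA.
Chain via Bluewater Energy Co. → Quarry Holdings Ltd (R1): 75% × 75% × 19% = 10.6875% of Vantage Logistics SA.
Direct interest in Vantage Logistics SA: 5%.
Aggregating (R2): 5.8558% + 10.6875% + 5% = 21.5433%.

21.5433%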